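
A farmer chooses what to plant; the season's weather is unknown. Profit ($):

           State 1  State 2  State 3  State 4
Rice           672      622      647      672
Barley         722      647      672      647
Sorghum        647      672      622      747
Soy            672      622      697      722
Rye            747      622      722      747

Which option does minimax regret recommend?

Column bests: State 1=747, State 2=672, State 3=722, State 4=747.
Rice regrets: 75, 50, 75, 75 → max 75
Barley regrets: 25, 25, 50, 100 → max 100
Sorghum regrets: 100, 0, 100, 0 → max 100
Soy regrets: 75, 50, 25, 25 → max 75
Rye regrets: 0, 50, 0, 0 → max 50
Smallest max regret = 50 → Rye.

Rye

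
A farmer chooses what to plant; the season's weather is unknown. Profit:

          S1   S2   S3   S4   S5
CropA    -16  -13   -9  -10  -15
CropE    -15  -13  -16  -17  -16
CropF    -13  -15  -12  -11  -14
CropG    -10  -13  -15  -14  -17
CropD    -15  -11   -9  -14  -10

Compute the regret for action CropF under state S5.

Best payoff under S5 is -10.
Regret = -10 − (-14) = 4.

4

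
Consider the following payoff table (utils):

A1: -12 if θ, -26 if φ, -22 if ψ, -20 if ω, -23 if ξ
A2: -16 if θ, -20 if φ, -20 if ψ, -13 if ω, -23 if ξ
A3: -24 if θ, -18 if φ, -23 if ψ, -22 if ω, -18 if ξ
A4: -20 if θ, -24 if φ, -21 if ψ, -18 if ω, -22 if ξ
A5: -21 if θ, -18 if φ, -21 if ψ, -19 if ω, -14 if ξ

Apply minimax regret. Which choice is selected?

Column bests: θ=-12, φ=-18, ψ=-20, ω=-13, ξ=-14.
A1 regrets: 0, 8, 2, 7, 9 → max 9
A2 regrets: 4, 2, 0, 0, 9 → max 9
A3 regrets: 12, 0, 3, 9, 4 → max 12
A4 regrets: 8, 6, 1, 5, 8 → max 8
A5 regrets: 9, 0, 1, 6, 0 → max 9
Smallest max regret = 8 → A4.

A4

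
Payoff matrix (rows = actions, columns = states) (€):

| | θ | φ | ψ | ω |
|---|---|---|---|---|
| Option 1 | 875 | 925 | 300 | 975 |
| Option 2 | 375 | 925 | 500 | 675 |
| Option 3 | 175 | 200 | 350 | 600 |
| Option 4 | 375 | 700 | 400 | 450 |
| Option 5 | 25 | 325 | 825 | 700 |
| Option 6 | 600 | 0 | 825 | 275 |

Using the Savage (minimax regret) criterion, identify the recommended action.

Column bests: θ=875, φ=925, ψ=825, ω=975.
Option 1 regrets: 0, 0, 525, 0 → max 525
Option 2 regrets: 500, 0, 325, 300 → max 500
Option 3 regrets: 700, 725, 475, 375 → max 725
Option 4 regrets: 500, 225, 425, 525 → max 525
Option 5 regrets: 850, 600, 0, 275 → max 850
Option 6 regrets: 275, 925, 0, 700 → max 925
Smallest max regret = 500 → Option 2.

Option 2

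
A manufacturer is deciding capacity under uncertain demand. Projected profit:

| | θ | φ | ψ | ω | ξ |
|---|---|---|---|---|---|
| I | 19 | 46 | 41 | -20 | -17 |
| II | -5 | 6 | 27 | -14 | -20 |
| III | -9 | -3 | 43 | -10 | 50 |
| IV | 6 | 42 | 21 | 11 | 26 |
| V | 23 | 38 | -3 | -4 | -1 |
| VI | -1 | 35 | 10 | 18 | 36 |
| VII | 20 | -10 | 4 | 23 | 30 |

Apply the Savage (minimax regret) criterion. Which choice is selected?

Column bests: θ=23, φ=46, ψ=43, ω=23, ξ=50.
I regrets: 4, 0, 2, 43, 67 → max 67
II regrets: 28, 40, 16, 37, 70 → max 70
III regrets: 32, 49, 0, 33, 0 → max 49
IV regrets: 17, 4, 22, 12, 24 → max 24
V regrets: 0, 8, 46, 27, 51 → max 51
VI regrets: 24, 11, 33, 5, 14 → max 33
VII regrets: 3, 56, 39, 0, 20 → max 56
Smallest max regret = 24 → IV.

IV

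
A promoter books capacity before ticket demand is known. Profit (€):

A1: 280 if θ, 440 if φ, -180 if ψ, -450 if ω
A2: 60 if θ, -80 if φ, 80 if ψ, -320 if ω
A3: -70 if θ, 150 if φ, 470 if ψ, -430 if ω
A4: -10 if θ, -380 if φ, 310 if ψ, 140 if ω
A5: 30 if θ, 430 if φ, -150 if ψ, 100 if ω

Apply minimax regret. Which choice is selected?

A2

Column bests: θ=280, φ=440, ψ=470, ω=140.
A1 regrets: 0, 0, 650, 590 → max 650
A2 regrets: 220, 520, 390, 460 → max 520
A3 regrets: 350, 290, 0, 570 → max 570
A4 regrets: 290, 820, 160, 0 → max 820
A5 regrets: 250, 10, 620, 40 → max 620
Smallest max regret = 520 → A2.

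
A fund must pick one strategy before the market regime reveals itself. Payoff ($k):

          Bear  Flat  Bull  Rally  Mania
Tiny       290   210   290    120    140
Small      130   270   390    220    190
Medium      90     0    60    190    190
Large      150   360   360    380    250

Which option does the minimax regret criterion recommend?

Column bests: Bear=290, Flat=360, Bull=390, Rally=380, Mania=250.
Tiny regrets: 0, 150, 100, 260, 110 → max 260
Small regrets: 160, 90, 0, 160, 60 → max 160
Medium regrets: 200, 360, 330, 190, 60 → max 360
Large regrets: 140, 0, 30, 0, 0 → max 140
Smallest max regret = 140 → Large.

Large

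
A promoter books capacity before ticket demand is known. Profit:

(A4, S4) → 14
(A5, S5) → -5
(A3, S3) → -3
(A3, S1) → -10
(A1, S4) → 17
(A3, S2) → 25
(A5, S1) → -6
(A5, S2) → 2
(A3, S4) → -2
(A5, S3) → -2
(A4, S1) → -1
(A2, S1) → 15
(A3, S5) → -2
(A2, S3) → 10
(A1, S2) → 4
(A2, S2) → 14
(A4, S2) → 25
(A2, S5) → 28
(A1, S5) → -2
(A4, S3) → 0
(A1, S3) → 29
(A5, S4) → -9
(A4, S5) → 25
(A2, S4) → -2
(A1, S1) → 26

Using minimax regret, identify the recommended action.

A2

Column bests: S1=26, S2=25, S3=29, S4=17, S5=28.
A1 regrets: 0, 21, 0, 0, 30 → max 30
A2 regrets: 11, 11, 19, 19, 0 → max 19
A3 regrets: 36, 0, 32, 19, 30 → max 36
A4 regrets: 27, 0, 29, 3, 3 → max 29
A5 regrets: 32, 23, 31, 26, 33 → max 33
Smallest max regret = 19 → A2.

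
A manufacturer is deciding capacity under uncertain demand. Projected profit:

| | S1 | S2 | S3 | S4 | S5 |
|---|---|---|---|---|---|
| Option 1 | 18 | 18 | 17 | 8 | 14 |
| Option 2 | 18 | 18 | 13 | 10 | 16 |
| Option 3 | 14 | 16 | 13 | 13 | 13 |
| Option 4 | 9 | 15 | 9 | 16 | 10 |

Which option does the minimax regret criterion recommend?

Option 3

Column bests: S1=18, S2=18, S3=17, S4=16, S5=16.
Option 1 regrets: 0, 0, 0, 8, 2 → max 8
Option 2 regrets: 0, 0, 4, 6, 0 → max 6
Option 3 regrets: 4, 2, 4, 3, 3 → max 4
Option 4 regrets: 9, 3, 8, 0, 6 → max 9
Smallest max regret = 4 → Option 3.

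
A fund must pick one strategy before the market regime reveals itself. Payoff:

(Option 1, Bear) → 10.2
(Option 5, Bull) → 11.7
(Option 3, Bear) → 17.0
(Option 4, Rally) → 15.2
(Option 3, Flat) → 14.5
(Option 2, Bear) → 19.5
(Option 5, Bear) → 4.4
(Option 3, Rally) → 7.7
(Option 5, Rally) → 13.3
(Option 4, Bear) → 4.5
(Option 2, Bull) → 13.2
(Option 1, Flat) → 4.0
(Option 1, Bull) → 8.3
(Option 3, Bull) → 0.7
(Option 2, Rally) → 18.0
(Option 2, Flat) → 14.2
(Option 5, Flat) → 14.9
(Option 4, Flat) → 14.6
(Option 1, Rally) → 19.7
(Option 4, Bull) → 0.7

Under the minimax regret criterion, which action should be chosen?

Option 2

Column bests: Bear=19.5, Flat=14.9, Bull=13.2, Rally=19.7.
Option 1 regrets: 9.3, 10.9, 4.9, 0.0 → max 10.9
Option 2 regrets: 0.0, 0.7, 0.0, 1.7 → max 1.7
Option 3 regrets: 2.5, 0.4, 12.5, 12.0 → max 12.5
Option 4 regrets: 15.0, 0.3, 12.5, 4.5 → max 15.0
Option 5 regrets: 15.1, 0.0, 1.5, 6.4 → max 15.1
Smallest max regret = 1.7 → Option 2.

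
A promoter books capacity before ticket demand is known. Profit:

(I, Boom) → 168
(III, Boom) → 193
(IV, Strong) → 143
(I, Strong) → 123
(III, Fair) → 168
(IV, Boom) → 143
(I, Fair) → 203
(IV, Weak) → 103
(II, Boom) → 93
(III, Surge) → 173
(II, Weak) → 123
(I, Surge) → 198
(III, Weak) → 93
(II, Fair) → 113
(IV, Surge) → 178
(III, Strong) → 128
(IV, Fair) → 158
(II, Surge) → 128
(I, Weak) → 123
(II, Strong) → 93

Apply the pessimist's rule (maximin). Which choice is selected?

Row minima: I=123, II=93, III=93, IV=103
Best worst-case = 123 → I.

I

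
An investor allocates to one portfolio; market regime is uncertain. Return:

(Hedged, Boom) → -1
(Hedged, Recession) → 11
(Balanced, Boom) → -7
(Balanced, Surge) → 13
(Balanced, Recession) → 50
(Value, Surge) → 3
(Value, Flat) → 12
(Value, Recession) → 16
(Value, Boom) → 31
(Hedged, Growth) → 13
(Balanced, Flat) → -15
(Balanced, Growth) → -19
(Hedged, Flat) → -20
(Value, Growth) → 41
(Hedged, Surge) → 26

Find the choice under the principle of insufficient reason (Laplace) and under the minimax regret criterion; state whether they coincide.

laplace → Value; minimax regret → Value (agree)

Row averages: Value=20.6, Balanced=4.4, Hedged=5.8
Highest average = 20.6 → Value.
Column bests: Recession=50, Flat=12, Growth=41, Boom=31, Surge=26.
Value regrets: 34, 0, 0, 0, 23 → max 34
Balanced regrets: 0, 27, 60, 38, 13 → max 60
Hedged regrets: 39, 32, 28, 32, 0 → max 39
Smallest max regret = 34 → Value.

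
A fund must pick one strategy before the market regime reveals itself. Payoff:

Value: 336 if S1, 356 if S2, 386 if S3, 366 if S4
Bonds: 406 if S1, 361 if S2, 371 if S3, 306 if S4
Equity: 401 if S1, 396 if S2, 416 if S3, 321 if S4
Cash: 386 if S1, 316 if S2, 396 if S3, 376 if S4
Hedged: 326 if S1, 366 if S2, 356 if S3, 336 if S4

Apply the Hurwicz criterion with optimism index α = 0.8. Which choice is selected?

Value: 0.8·386 + 0.2·336 = 376
Bonds: 0.8·406 + 0.2·306 = 386
Equity: 0.8·416 + 0.2·321 = 397
Cash: 0.8·396 + 0.2·316 = 380
Hedged: 0.8·366 + 0.2·326 = 358
Highest Hurwicz score = 397 → Equity.

Equity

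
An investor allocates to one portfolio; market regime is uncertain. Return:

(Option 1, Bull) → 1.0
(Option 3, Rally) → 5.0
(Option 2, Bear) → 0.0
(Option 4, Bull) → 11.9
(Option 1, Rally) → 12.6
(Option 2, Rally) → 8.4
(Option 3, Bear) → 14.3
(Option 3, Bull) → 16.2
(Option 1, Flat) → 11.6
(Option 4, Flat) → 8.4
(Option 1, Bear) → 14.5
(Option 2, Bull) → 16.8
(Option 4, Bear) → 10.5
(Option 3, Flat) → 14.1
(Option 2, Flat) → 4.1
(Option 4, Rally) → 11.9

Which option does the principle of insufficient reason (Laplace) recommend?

Option 3

Row averages: Option 1=9.925, Option 2=7.325, Option 3=12.4, Option 4=10.675
Highest average = 12.4 → Option 3.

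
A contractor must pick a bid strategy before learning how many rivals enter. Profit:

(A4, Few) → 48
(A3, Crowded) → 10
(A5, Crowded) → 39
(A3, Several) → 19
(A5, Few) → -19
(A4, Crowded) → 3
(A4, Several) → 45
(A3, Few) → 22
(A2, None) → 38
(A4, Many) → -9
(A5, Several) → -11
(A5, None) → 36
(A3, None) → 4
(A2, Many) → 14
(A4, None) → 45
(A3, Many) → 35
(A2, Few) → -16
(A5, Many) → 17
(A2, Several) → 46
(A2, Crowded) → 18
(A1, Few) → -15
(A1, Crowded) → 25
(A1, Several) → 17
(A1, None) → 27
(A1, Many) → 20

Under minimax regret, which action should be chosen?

Column bests: None=45, Few=48, Several=46, Many=35, Crowded=39.
A1 regrets: 18, 63, 29, 15, 14 → max 63
A2 regrets: 7, 64, 0, 21, 21 → max 64
A3 regrets: 41, 26, 27, 0, 29 → max 41
A4 regrets: 0, 0, 1, 44, 36 → max 44
A5 regrets: 9, 67, 57, 18, 0 → max 67
Smallest max regret = 41 → A3.

A3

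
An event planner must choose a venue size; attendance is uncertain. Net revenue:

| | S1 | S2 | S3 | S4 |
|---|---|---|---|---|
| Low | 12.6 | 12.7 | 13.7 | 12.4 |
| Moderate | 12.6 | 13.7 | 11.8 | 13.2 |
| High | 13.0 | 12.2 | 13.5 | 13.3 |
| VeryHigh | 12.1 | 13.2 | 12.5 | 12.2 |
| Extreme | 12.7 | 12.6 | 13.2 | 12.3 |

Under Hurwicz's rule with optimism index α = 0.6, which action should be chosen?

Low

Low: 0.6·13.7 + 0.4·12.4 = 13.18
Moderate: 0.6·13.7 + 0.4·11.8 = 12.94
High: 0.6·13.5 + 0.4·12.2 = 12.98
VeryHigh: 0.6·13.2 + 0.4·12.1 = 12.76
Extreme: 0.6·13.2 + 0.4·12.3 = 12.84
Highest Hurwicz score = 13.18 → Low.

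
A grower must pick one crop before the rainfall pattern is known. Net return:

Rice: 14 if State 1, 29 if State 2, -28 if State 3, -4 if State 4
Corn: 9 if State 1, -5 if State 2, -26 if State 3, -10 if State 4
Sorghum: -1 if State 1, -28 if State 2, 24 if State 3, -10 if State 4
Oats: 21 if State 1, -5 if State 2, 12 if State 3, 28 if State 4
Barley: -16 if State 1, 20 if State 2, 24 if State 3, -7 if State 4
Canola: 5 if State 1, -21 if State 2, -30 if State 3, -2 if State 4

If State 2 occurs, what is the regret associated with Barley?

Best payoff under State 2 is 29.
Regret = 29 − 20 = 9.

9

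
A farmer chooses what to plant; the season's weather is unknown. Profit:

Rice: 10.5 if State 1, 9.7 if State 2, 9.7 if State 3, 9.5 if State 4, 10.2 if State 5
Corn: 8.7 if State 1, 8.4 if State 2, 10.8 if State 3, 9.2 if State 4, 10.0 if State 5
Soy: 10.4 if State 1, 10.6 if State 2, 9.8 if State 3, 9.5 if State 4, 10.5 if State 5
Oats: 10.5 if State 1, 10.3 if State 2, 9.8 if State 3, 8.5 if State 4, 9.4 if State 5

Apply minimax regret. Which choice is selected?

Soy

Column bests: State 1=10.5, State 2=10.6, State 3=10.8, State 4=9.5, State 5=10.5.
Rice regrets: 0.0, 0.9, 1.1, 0.0, 0.3 → max 1.1
Corn regrets: 1.8, 2.2, 0.0, 0.3, 0.5 → max 2.2
Soy regrets: 0.1, 0.0, 1.0, 0.0, 0.0 → max 1.0
Oats regrets: 0.0, 0.3, 1.0, 1.0, 1.1 → max 1.1
Smallest max regret = 1.0 → Soy.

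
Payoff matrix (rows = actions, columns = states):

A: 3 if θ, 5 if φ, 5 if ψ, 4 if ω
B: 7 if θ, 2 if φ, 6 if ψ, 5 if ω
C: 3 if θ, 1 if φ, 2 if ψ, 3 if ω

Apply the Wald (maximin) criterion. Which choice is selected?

Row minima: A=3, B=2, C=1
Best worst-case = 3 → A.

A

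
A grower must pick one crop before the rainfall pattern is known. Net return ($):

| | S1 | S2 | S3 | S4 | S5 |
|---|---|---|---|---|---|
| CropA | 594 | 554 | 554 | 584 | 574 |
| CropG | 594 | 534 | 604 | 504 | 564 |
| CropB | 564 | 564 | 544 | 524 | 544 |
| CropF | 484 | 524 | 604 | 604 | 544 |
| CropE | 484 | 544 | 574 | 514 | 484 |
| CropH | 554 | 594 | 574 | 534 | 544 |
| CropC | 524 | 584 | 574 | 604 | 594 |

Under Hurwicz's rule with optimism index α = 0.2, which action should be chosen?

CropA

CropA: 0.2·594 + 0.8·554 = 562
CropG: 0.2·604 + 0.8·504 = 524
CropB: 0.2·564 + 0.8·524 = 532
CropF: 0.2·604 + 0.8·484 = 508
CropE: 0.2·574 + 0.8·484 = 502
CropH: 0.2·594 + 0.8·534 = 546
CropC: 0.2·604 + 0.8·524 = 540
Highest Hurwicz score = 562 → CropA.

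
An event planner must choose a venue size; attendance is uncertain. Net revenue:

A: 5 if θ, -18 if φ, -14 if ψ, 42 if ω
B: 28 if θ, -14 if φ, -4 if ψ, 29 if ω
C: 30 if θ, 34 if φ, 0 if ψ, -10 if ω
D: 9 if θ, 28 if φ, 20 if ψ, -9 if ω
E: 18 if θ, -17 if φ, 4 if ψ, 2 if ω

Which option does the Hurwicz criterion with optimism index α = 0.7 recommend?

A: 0.7·42 + 0.3·(-18) = 24
B: 0.7·29 + 0.3·(-14) = 16.1
C: 0.7·34 + 0.3·(-10) = 20.8
D: 0.7·28 + 0.3·(-9) = 16.9
E: 0.7·18 + 0.3·(-17) = 7.5
Highest Hurwicz score = 24 → A.

A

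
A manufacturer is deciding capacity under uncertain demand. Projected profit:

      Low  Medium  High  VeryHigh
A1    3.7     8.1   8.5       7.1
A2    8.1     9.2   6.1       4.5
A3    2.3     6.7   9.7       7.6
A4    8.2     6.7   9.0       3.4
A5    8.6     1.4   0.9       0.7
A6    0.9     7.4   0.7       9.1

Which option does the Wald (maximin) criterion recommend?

Row minima: A1=3.7, A2=4.5, A3=2.3, A4=3.4, A5=0.7, A6=0.7
Best worst-case = 4.5 → A2.

A2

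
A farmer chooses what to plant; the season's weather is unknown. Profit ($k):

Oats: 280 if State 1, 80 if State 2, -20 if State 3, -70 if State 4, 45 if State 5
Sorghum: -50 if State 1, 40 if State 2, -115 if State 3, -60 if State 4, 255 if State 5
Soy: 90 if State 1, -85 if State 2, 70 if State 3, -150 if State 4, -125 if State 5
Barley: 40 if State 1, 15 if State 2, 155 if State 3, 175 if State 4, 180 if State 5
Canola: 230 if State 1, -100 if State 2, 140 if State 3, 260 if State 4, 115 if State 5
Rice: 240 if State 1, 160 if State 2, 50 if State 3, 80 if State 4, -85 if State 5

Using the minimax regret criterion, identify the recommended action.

Barley

Column bests: State 1=280, State 2=160, State 3=155, State 4=260, State 5=255.
Oats regrets: 0, 80, 175, 330, 210 → max 330
Sorghum regrets: 330, 120, 270, 320, 0 → max 330
Soy regrets: 190, 245, 85, 410, 380 → max 410
Barley regrets: 240, 145, 0, 85, 75 → max 240
Canola regrets: 50, 260, 15, 0, 140 → max 260
Rice regrets: 40, 0, 105, 180, 340 → max 340
Smallest max regret = 240 → Barley.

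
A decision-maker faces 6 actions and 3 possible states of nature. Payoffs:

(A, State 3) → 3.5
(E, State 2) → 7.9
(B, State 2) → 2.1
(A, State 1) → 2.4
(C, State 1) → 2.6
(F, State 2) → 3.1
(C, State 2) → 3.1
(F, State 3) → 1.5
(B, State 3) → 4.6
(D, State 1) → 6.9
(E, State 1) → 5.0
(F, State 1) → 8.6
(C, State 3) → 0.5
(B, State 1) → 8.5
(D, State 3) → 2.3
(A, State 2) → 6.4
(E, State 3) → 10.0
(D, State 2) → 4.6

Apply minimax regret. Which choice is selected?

Column bests: State 1=8.6, State 2=7.9, State 3=10.0.
A regrets: 6.2, 1.5, 6.5 → max 6.5
B regrets: 0.1, 5.8, 5.4 → max 5.8
C regrets: 6.0, 4.8, 9.5 → max 9.5
D regrets: 1.7, 3.3, 7.7 → max 7.7
E regrets: 3.6, 0.0, 0.0 → max 3.6
F regrets: 0.0, 4.8, 8.5 → max 8.5
Smallest max regret = 3.6 → E.

E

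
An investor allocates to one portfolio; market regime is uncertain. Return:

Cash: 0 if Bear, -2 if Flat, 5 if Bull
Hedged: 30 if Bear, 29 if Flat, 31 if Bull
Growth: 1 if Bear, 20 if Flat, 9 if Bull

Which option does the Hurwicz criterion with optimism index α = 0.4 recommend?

Cash: 0.4·5 + 0.6·(-2) = 0.8
Hedged: 0.4·31 + 0.6·29 = 29.8
Growth: 0.4·20 + 0.6·1 = 8.6
Highest Hurwicz score = 29.8 → Hedged.

Hedged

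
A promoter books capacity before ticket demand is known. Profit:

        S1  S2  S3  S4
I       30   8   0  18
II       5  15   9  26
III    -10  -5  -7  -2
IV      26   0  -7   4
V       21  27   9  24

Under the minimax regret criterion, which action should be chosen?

V

Column bests: S1=30, S2=27, S3=9, S4=26.
I regrets: 0, 19, 9, 8 → max 19
II regrets: 25, 12, 0, 0 → max 25
III regrets: 40, 32, 16, 28 → max 40
IV regrets: 4, 27, 16, 22 → max 27
V regrets: 9, 0, 0, 2 → max 9
Smallest max regret = 9 → V.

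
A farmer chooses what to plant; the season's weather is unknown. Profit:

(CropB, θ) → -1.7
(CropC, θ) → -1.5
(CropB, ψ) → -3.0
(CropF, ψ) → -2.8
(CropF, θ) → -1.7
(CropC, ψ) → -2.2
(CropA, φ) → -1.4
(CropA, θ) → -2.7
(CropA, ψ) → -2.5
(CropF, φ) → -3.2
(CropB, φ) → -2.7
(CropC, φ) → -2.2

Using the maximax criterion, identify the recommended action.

Row maxima: CropB=-1.7, CropC=-1.5, CropF=-1.7, CropA=-1.4
Best best-case = -1.4 → CropA.

CropA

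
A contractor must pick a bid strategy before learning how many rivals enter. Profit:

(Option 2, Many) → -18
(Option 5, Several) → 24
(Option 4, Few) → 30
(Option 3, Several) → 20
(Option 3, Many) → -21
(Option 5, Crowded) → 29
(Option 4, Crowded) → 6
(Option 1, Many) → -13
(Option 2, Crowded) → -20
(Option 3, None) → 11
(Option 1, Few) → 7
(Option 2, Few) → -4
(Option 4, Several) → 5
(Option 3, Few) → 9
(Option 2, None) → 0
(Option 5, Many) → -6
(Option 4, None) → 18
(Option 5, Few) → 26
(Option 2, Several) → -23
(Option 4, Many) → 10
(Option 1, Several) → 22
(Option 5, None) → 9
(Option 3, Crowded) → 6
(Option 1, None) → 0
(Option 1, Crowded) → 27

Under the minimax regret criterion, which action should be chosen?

Option 5

Column bests: None=18, Few=30, Several=24, Many=10, Crowded=29.
Option 1 regrets: 18, 23, 2, 23, 2 → max 23
Option 2 regrets: 18, 34, 47, 28, 49 → max 49
Option 3 regrets: 7, 21, 4, 31, 23 → max 31
Option 4 regrets: 0, 0, 19, 0, 23 → max 23
Option 5 regrets: 9, 4, 0, 16, 0 → max 16
Smallest max regret = 16 → Option 5.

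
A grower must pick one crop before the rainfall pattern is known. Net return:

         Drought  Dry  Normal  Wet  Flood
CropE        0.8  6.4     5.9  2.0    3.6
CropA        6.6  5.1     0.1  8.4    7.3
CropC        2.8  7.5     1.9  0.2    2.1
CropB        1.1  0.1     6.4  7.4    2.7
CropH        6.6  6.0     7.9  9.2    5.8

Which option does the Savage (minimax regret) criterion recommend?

CropH

Column bests: Drought=6.6, Dry=7.5, Normal=7.9, Wet=9.2, Flood=7.3.
CropE regrets: 5.8, 1.1, 2.0, 7.2, 3.7 → max 7.2
CropA regrets: 0.0, 2.4, 7.8, 0.8, 0.0 → max 7.8
CropC regrets: 3.8, 0.0, 6.0, 9.0, 5.2 → max 9.0
CropB regrets: 5.5, 7.4, 1.5, 1.8, 4.6 → max 7.4
CropH regrets: 0.0, 1.5, 0.0, 0.0, 1.5 → max 1.5
Smallest max regret = 1.5 → CropH.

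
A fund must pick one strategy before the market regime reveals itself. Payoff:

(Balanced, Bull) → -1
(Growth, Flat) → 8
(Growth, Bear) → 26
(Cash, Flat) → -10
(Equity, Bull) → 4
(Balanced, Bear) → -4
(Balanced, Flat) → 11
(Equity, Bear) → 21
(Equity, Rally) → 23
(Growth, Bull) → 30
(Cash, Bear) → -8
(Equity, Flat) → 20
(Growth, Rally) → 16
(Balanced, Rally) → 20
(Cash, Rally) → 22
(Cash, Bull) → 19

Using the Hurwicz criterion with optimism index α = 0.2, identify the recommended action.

Growth: 0.2·30 + 0.8·8 = 12.4
Balanced: 0.2·20 + 0.8·(-4) = 0.8
Cash: 0.2·22 + 0.8·(-10) = -3.6
Equity: 0.2·23 + 0.8·4 = 7.8
Highest Hurwicz score = 12.4 → Growth.

Growth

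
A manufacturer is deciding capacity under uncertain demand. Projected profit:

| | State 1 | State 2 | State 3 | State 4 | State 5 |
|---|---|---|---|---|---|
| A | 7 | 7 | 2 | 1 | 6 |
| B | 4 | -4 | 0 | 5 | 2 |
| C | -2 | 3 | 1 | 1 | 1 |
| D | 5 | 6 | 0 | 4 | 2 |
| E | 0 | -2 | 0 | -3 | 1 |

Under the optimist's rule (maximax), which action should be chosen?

A

Row maxima: A=7, B=5, C=3, D=6, E=1
Best best-case = 7 → A.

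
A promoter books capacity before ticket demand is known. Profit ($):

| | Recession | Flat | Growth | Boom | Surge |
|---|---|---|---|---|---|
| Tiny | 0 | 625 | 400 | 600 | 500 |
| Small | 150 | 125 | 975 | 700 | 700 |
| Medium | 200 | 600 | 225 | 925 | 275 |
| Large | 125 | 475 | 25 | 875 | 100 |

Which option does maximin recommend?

Row minima: Tiny=0, Small=125, Medium=200, Large=25
Best worst-case = 200 → Medium.

Medium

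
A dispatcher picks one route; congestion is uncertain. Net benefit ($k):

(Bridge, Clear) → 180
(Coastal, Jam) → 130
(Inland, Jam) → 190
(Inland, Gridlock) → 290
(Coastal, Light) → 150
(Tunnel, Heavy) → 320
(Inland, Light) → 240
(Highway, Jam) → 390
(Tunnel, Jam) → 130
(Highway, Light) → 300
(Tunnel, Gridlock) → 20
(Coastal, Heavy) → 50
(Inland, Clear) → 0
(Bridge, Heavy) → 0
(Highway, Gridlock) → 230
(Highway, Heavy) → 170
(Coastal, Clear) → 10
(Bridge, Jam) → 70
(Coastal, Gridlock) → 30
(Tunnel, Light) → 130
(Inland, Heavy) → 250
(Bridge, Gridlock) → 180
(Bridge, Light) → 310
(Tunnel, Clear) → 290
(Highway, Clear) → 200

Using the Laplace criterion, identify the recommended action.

Highway

Row averages: Highway=258, Inland=194, Tunnel=178, Bridge=148, Coastal=74
Highest average = 258 → Highway.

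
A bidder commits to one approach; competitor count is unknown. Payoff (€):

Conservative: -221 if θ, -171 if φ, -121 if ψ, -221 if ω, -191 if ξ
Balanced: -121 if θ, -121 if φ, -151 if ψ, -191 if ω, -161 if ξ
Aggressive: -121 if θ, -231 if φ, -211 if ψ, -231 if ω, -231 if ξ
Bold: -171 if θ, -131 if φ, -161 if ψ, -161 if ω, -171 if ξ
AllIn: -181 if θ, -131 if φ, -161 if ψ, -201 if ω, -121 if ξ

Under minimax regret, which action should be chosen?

Column bests: θ=-121, φ=-121, ψ=-121, ω=-161, ξ=-121.
Conservative regrets: 100, 50, 0, 60, 70 → max 100
Balanced regrets: 0, 0, 30, 30, 40 → max 40
Aggressive regrets: 0, 110, 90, 70, 110 → max 110
Bold regrets: 50, 10, 40, 0, 50 → max 50
AllIn regrets: 60, 10, 40, 40, 0 → max 60
Smallest max regret = 40 → Balanced.

Balanced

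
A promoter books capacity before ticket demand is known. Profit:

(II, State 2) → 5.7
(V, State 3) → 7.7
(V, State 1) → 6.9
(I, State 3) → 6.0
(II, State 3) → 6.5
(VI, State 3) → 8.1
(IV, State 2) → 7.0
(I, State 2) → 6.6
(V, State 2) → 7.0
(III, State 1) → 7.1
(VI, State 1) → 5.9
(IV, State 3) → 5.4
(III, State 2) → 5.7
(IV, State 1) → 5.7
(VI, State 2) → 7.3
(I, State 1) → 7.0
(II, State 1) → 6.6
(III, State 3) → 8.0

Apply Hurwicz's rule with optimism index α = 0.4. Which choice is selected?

I: 0.4·7.0 + 0.6·6.0 = 6.4
II: 0.4·6.6 + 0.6·5.7 = 6.06
III: 0.4·8.0 + 0.6·5.7 = 6.62
IV: 0.4·7.0 + 0.6·5.4 = 6.04
V: 0.4·7.7 + 0.6·6.9 = 7.22
VI: 0.4·8.1 + 0.6·5.9 = 6.78
Highest Hurwicz score = 7.22 → V.

V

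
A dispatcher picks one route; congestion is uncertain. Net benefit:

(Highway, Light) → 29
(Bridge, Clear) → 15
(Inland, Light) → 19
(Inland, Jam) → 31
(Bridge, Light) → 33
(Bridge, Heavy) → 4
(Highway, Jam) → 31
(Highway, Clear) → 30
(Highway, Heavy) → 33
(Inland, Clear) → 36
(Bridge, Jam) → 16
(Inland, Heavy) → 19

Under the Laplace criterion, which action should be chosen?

Row averages: Bridge=17, Inland=26.25, Highway=30.75
Highest average = 30.75 → Highway.

Highway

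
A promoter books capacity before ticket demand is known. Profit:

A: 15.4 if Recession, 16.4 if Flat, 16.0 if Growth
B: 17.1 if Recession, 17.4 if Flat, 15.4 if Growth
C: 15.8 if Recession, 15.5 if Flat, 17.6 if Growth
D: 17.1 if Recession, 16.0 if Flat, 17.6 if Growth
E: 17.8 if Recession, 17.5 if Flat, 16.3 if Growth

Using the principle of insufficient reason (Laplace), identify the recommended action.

E

Row averages: A=239/15, B=499/30, C=16.3, D=16.9, E=17.2
Highest average = 17.2 → E.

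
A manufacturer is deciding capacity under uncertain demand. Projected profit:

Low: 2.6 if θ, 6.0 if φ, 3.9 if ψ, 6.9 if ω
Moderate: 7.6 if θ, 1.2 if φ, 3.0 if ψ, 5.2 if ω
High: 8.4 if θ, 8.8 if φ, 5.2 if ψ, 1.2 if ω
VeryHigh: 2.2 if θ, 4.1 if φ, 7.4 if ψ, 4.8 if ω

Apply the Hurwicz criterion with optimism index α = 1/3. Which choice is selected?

Low

Low: 1/3·6.9 + 2/3·2.6 = 121/30
Moderate: 1/3·7.6 + 2/3·1.2 = 10/3
High: 1/3·8.8 + 2/3·1.2 = 56/15
VeryHigh: 1/3·7.4 + 2/3·2.2 = 59/15
Highest Hurwicz score = 121/30 → Low.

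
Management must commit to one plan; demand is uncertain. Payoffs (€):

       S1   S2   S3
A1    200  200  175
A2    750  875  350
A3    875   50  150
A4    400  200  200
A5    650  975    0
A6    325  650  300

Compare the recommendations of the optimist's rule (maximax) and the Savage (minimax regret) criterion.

Row maxima: A1=200, A2=875, A3=875, A4=400, A5=975, A6=650
Best best-case = 975 → A5.
Column bests: S1=875, S2=975, S3=350.
A1 regrets: 675, 775, 175 → max 775
A2 regrets: 125, 100, 0 → max 125
A3 regrets: 0, 925, 200 → max 925
A4 regrets: 475, 775, 150 → max 775
A5 regrets: 225, 0, 350 → max 350
A6 regrets: 550, 325, 50 → max 550
Smallest max regret = 125 → A2.

maximax → A5; minimax regret → A2 (disagree)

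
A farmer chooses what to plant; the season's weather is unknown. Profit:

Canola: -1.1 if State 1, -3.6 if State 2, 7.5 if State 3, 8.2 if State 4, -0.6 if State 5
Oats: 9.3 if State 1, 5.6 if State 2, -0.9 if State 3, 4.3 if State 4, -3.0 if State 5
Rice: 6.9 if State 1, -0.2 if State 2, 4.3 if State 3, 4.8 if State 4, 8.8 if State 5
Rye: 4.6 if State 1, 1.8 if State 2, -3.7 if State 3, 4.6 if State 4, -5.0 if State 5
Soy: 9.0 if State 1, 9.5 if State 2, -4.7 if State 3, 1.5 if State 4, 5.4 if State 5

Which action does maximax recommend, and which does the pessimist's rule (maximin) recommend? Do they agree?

maximax → Soy; maximin → Rice (disagree)

Row maxima: Canola=8.2, Oats=9.3, Rice=8.8, Rye=4.6, Soy=9.5
Best best-case = 9.5 → Soy.
Row minima: Canola=-3.6, Oats=-3.0, Rice=-0.2, Rye=-5.0, Soy=-4.7
Best worst-case = -0.2 → Rice.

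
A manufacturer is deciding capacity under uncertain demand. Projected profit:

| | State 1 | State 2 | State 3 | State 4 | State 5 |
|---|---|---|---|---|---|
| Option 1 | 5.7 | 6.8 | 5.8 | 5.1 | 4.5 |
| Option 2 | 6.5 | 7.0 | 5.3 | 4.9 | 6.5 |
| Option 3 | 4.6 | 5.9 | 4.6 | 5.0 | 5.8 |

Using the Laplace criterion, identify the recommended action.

Option 2

Row averages: Option 1=5.58, Option 2=6.04, Option 3=5.18
Highest average = 6.04 → Option 2.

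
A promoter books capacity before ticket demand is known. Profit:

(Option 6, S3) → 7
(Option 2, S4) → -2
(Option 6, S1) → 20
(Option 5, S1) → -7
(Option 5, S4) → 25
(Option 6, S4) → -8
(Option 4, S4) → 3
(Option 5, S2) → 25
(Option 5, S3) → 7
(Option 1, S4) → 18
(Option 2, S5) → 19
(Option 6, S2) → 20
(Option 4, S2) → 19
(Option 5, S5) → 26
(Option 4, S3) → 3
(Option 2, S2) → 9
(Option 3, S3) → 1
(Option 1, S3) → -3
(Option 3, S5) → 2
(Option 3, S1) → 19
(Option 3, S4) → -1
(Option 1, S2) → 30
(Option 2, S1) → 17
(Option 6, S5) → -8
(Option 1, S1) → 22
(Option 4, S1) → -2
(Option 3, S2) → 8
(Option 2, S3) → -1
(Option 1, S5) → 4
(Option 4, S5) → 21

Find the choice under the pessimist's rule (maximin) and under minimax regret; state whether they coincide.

maximin → Option 3; minimax regret → Option 1 (disagree)

Row minima: Option 1=-3, Option 2=-2, Option 3=-1, Option 4=-2, Option 5=-7, Option 6=-8
Best worst-case = -1 → Option 3.
Column bests: S1=22, S2=30, S3=7, S4=25, S5=26.
Option 1 regrets: 0, 0, 10, 7, 22 → max 22
Option 2 regrets: 5, 21, 8, 27, 7 → max 27
Option 3 regrets: 3, 22, 6, 26, 24 → max 26
Option 4 regrets: 24, 11, 4, 22, 5 → max 24
Option 5 regrets: 29, 5, 0, 0, 0 → max 29
Option 6 regrets: 2, 10, 0, 33, 34 → max 34
Smallest max regret = 22 → Option 1.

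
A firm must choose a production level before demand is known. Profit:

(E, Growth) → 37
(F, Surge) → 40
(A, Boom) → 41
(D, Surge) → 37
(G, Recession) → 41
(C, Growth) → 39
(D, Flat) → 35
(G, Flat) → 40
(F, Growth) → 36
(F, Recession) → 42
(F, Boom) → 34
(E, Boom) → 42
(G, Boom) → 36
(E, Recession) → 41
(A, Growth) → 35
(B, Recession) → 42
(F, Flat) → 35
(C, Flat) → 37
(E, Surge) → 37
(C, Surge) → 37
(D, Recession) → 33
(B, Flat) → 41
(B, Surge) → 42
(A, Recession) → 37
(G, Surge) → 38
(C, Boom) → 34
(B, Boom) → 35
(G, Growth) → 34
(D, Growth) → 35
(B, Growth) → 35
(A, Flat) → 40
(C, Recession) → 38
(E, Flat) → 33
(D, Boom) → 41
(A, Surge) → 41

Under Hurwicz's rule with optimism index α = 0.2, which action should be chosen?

B

A: 0.2·41 + 0.8·35 = 36.2
B: 0.2·42 + 0.8·35 = 36.4
C: 0.2·39 + 0.8·34 = 35
D: 0.2·41 + 0.8·33 = 34.6
E: 0.2·42 + 0.8·33 = 34.8
F: 0.2·42 + 0.8·34 = 35.6
G: 0.2·41 + 0.8·34 = 35.4
Highest Hurwicz score = 36.4 → B.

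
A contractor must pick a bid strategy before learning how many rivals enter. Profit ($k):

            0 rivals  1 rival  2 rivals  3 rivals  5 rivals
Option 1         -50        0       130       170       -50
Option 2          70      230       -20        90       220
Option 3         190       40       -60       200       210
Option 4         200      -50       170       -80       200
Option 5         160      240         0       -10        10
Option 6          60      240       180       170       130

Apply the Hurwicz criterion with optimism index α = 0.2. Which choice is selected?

Option 6

Option 1: 0.2·170 + 0.8·(-50) = -6
Option 2: 0.2·230 + 0.8·(-20) = 30
Option 3: 0.2·210 + 0.8·(-60) = -6
Option 4: 0.2·200 + 0.8·(-80) = -24
Option 5: 0.2·240 + 0.8·(-10) = 40
Option 6: 0.2·240 + 0.8·60 = 96
Highest Hurwicz score = 96 → Option 6.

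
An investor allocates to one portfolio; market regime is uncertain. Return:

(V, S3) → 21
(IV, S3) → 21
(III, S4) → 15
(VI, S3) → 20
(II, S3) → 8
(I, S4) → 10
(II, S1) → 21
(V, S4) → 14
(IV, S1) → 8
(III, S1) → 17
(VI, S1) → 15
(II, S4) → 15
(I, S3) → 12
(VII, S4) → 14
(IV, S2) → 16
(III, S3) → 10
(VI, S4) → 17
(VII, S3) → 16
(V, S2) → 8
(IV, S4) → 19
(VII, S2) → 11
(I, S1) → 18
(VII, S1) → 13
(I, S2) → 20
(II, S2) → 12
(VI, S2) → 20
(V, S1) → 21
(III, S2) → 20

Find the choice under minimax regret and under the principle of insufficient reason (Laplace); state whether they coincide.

minimax regret → VI; laplace → VI (agree)

Column bests: S1=21, S2=20, S3=21, S4=19.
I regrets: 3, 0, 9, 9 → max 9
II regrets: 0, 8, 13, 4 → max 13
III regrets: 4, 0, 11, 4 → max 11
IV regrets: 13, 4, 0, 0 → max 13
V regrets: 0, 12, 0, 5 → max 12
VI regrets: 6, 0, 1, 2 → max 6
VII regrets: 8, 9, 5, 5 → max 9
Smallest max regret = 6 → VI.
Row averages: I=15, II=14, III=15.5, IV=16, V=16, VI=18, VII=13.5
Highest average = 18 → VI.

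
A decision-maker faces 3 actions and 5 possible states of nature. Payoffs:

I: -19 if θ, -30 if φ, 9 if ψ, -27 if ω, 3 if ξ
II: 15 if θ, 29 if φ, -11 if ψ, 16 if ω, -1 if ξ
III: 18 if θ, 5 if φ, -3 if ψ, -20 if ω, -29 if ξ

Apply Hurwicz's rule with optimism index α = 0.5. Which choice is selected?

I: 0.5·9 + 0.5·(-30) = -10.5
II: 0.5·29 + 0.5·(-11) = 9
III: 0.5·18 + 0.5·(-29) = -5.5
Highest Hurwicz score = 9 → II.

II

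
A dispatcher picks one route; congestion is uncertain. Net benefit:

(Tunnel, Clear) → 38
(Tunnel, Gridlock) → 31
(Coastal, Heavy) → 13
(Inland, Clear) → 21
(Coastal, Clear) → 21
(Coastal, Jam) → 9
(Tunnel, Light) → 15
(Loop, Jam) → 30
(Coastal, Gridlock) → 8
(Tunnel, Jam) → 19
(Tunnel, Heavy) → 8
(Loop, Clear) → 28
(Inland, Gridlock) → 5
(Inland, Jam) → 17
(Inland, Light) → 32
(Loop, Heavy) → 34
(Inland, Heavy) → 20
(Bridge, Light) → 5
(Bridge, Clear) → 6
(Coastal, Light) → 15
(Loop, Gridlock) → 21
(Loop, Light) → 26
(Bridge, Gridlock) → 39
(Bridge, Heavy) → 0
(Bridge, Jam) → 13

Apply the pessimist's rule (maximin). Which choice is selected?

Loop

Row minima: Inland=5, Bridge=0, Loop=21, Tunnel=8, Coastal=8
Best worst-case = 21 → Loop.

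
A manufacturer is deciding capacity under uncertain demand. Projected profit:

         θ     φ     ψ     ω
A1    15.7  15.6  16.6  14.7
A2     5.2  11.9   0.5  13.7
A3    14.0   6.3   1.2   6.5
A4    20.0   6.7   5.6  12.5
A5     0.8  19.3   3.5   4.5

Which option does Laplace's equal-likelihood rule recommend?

A1

Row averages: A1=15.65, A2=7.825, A3=7, A4=11.2, A5=7.025
Highest average = 15.65 → A1.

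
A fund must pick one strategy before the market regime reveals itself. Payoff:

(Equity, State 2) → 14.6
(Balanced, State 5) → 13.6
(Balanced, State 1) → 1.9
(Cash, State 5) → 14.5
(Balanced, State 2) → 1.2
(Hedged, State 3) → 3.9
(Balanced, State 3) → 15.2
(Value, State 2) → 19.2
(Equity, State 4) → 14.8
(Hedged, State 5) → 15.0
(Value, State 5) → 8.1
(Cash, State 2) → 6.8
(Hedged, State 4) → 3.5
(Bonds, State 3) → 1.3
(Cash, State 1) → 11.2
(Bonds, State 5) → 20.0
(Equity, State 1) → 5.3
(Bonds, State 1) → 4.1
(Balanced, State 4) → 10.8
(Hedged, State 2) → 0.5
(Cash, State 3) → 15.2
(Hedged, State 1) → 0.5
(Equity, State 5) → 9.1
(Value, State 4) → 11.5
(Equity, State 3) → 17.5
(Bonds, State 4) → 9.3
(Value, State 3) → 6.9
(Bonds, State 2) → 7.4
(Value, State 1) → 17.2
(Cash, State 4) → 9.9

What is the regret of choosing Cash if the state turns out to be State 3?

2.3

Best payoff under State 3 is 17.5.
Regret = 17.5 − 15.2 = 2.3.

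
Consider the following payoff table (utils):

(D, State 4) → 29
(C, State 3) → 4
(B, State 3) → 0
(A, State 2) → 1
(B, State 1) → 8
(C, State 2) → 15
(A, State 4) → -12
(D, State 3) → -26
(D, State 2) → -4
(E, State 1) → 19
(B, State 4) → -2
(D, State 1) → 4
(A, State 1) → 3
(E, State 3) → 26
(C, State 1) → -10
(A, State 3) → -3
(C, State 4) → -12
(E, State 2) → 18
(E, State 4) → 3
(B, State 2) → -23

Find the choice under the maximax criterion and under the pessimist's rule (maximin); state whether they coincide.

maximax → D; maximin → E (disagree)

Row maxima: A=3, B=8, C=15, D=29, E=26
Best best-case = 29 → D.
Row minima: A=-12, B=-23, C=-12, D=-26, E=3
Best worst-case = 3 → E.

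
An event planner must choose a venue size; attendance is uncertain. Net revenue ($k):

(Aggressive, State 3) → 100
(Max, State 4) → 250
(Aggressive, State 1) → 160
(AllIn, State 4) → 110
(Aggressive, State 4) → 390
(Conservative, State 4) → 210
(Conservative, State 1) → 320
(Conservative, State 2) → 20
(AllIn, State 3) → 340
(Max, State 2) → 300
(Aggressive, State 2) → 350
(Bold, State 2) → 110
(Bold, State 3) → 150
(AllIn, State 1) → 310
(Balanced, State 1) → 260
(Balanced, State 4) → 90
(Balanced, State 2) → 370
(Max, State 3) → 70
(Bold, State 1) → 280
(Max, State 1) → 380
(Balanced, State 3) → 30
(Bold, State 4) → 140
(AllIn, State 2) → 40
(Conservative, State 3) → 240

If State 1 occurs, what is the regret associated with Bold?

Best payoff under State 1 is 380.
Regret = 380 − 280 = 100.

100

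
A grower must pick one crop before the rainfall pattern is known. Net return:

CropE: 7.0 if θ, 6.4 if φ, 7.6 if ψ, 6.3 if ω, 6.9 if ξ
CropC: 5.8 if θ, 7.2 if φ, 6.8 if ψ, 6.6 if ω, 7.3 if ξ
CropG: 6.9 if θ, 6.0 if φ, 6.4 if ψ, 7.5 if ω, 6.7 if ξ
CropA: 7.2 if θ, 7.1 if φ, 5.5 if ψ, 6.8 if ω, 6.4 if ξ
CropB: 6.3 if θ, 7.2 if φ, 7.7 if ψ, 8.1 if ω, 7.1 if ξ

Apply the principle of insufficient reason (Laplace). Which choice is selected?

CropB

Row averages: CropE=6.84, CropC=6.74, CropG=6.7, CropA=6.6, CropB=7.28
Highest average = 7.28 → CropB.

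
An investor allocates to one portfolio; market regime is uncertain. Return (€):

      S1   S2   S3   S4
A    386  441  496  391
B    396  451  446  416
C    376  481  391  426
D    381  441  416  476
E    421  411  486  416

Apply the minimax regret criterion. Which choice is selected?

Column bests: S1=421, S2=481, S3=496, S4=476.
A regrets: 35, 40, 0, 85 → max 85
B regrets: 25, 30, 50, 60 → max 60
C regrets: 45, 0, 105, 50 → max 105
D regrets: 40, 40, 80, 0 → max 80
E regrets: 0, 70, 10, 60 → max 70
Smallest max regret = 60 → B.

B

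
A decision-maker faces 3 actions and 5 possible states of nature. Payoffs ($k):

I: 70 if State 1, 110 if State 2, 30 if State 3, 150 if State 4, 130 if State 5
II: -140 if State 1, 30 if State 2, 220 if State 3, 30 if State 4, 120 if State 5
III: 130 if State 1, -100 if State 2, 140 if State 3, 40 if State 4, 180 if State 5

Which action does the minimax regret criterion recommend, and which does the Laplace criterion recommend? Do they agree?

Column bests: State 1=130, State 2=110, State 3=220, State 4=150, State 5=180.
I regrets: 60, 0, 190, 0, 50 → max 190
II regrets: 270, 80, 0, 120, 60 → max 270
III regrets: 0, 210, 80, 110, 0 → max 210
Smallest max regret = 190 → I.
Row averages: I=98, II=52, III=78
Highest average = 98 → I.

minimax regret → I; laplace → I (agree)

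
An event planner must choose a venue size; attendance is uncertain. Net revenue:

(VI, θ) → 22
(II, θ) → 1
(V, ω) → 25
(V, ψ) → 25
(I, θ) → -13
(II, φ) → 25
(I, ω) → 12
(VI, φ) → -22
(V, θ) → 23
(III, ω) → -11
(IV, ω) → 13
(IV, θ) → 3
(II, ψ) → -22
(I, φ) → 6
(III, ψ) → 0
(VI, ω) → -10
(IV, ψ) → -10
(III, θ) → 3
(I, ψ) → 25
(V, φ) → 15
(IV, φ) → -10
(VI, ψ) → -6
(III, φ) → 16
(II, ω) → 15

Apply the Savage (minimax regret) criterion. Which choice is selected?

Column bests: θ=23, φ=25, ψ=25, ω=25.
I regrets: 36, 19, 0, 13 → max 36
II regrets: 22, 0, 47, 10 → max 47
III regrets: 20, 9, 25, 36 → max 36
IV regrets: 20, 35, 35, 12 → max 35
V regrets: 0, 10, 0, 0 → max 10
VI regrets: 1, 47, 31, 35 → max 47
Smallest max regret = 10 → V.

V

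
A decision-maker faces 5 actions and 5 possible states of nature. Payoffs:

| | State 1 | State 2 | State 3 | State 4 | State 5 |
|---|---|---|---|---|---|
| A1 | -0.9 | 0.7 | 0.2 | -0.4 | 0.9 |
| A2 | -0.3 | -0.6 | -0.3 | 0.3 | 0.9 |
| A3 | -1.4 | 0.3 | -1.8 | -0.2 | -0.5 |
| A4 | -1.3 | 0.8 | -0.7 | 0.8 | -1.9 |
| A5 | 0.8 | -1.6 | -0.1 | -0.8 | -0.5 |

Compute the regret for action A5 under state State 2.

2.4

Best payoff under State 2 is 0.8.
Regret = 0.8 − (-1.6) = 2.4.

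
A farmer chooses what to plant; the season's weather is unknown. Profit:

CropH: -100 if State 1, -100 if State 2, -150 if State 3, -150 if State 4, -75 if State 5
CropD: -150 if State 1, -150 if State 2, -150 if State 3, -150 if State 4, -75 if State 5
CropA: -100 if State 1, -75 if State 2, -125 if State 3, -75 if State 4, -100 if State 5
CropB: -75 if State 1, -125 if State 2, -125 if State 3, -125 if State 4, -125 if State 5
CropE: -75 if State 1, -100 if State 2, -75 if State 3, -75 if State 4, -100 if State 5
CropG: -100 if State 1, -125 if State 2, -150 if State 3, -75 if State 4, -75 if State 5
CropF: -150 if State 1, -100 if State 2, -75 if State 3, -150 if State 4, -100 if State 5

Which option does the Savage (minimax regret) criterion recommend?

CropE

Column bests: State 1=-75, State 2=-75, State 3=-75, State 4=-75, State 5=-75.
CropH regrets: 25, 25, 75, 75, 0 → max 75
CropD regrets: 75, 75, 75, 75, 0 → max 75
CropA regrets: 25, 0, 50, 0, 25 → max 50
CropB regrets: 0, 50, 50, 50, 50 → max 50
CropE regrets: 0, 25, 0, 0, 25 → max 25
CropG regrets: 25, 50, 75, 0, 0 → max 75
CropF regrets: 75, 25, 0, 75, 25 → max 75
Smallest max regret = 25 → CropE.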